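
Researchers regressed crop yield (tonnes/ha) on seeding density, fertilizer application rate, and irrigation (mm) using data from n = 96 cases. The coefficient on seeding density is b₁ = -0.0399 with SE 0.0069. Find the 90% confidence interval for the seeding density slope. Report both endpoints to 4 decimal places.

df = n − k − 1 = 96 − 3 − 1 = 92.
t* = t_{0.05, 92} = 1.661585.
Margin = t* × SE = 1.661585 × 0.0069 = 0.011465.
CI: -0.0399 ± 0.011465 → (-0.0514, -0.0284).
With 90% confidence, each one-unit increase in seeding density is associated with a change of between -0.0514 and -0.0284 tonnes/ha in crop yield, holding the other predictors fixed.

(-0.0514, -0.0284)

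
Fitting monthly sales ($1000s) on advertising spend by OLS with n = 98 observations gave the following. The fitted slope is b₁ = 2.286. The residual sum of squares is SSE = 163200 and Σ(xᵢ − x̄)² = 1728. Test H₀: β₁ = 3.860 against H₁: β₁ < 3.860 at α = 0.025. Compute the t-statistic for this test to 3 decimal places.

MSE = SSE/(n − 2) = 163200/96 = 1700.
SE(b₁) = √(MSE/Sₓₓ) = √(1700/1728) = 0.991865.
t = (2.286 − 3.860) / 0.991865 = -1.587.
df = n − 2 = 96.
One-sided p ≈ 0.0579, which is ≥ 0.025, so fail to reject H₀.
The data do not give significant evidence that the true slope on advertising spend is below 3.860 $1000s per unit.

t = -1.587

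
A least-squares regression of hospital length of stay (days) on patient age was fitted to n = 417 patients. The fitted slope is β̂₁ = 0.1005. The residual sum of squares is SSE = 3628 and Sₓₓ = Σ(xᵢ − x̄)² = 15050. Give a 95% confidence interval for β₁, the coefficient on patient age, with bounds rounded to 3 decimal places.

(0.053, 0.148)

MSE = SSE/(n − 2) = 3628/415 = 8.74217.
SE(β̂₁) = √(MSE/Sₓₓ) = √(8.74217/15050) = 0.0241013.
df = n − 2 = 415.
t* = t_{0.025, 415} = 1.965697.
Margin = t* × SE = 1.965697 × 0.0241013 = 0.04738.
CI: 0.1005 ± 0.04738 → (0.053, 0.148).
With 95% confidence, each one-unit increase in patient age is associated with a change of between 0.053 and 0.148 days in hospital length of stay.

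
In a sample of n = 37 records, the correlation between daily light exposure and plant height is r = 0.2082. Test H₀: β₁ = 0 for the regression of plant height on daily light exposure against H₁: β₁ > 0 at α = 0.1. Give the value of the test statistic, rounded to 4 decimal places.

t = r·√(n − 2)/√(1 − r²) = 0.2082·√35/√0.956653 = 1.2593.
df = n − 2 = 35.
One-sided p ≈ 0.1081, which is ≥ 0.1, so fail to reject H₀.
The data do not give significant evidence of a linear association between daily light exposure and plant height.

t = 1.2593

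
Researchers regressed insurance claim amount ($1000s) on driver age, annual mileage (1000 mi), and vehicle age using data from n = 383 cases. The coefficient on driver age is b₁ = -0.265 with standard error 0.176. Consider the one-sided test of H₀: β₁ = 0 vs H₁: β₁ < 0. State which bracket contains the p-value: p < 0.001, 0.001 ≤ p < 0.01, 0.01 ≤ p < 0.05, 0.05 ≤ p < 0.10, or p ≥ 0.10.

0.05 ≤ p < 0.10

t = -0.265 / 0.176 = -1.506.
df = n − k − 1 = 383 − 3 − 1 = 379.
One-sided p = P(T_{379} < t) ≈ 0.0665.
So 0.05 ≤ p < 0.10.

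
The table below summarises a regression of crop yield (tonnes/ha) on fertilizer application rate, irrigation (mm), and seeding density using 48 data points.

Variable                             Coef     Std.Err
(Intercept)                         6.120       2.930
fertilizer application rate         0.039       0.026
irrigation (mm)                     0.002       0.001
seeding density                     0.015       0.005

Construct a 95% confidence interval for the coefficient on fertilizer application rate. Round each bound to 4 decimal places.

Read off: b = 0.039, SE = 0.026 for fertilizer application rate.
df = n − k − 1 = 48 − 3 − 1 = 44.
t* = t_{0.025, 44} = 2.015368.
Margin = t* × SE = 2.015368 × 0.026 = 0.052400.
CI: 0.039 ± 0.052400 → (-0.0134, 0.0914).

(-0.0134, 0.0914)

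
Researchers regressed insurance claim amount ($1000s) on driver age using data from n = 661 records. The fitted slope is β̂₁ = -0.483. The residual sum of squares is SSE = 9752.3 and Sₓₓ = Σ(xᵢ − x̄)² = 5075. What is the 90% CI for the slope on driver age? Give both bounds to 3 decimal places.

(-0.572, -0.394)

MSE = SSE/(n − 2) = 9752.3/659 = 14.7986.
SE(β̂₁) = √(MSE/Sₓₓ) = √(14.7986/5075) = 0.0539999.
df = n − 2 = 659.
t* = t_{0.05, 659} = 1.647169.
Margin = t* × SE = 1.647169 × 0.0539999 = 0.08895.
CI: -0.483 ± 0.08895 → (-0.572, -0.394).
With 90% confidence, each one-unit increase in driver age is associated with a change of between -0.572 and -0.394 $1000s in insurance claim amount.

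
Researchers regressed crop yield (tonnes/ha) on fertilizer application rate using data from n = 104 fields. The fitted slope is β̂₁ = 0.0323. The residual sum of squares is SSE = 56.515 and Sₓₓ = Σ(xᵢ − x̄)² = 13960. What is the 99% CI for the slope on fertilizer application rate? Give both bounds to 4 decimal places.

MSE = SSE/(n − 2) = 56.515/102 = 0.554069.
SE(β̂₁) = √(MSE/Sₓₓ) = √(0.554069/13960) = 0.00629998.
df = n − 2 = 102.
t* = t_{0.005, 102} = 2.624891.
Margin = t* × SE = 2.624891 × 0.00629998 = 0.016537.
CI: 0.0323 ± 0.016537 → (0.0158, 0.0488).
With 99% confidence, each one-unit increase in fertilizer application rate is associated with a change of between 0.0158 and 0.0488 tonnes/ha in crop yield.

(0.0158, 0.0488)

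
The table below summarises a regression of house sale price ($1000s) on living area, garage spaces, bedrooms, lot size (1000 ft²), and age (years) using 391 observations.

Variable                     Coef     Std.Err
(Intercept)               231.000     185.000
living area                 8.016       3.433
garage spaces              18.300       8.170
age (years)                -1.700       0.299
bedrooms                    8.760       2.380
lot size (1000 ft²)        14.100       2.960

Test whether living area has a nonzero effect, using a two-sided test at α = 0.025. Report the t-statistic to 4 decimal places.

t = 2.3350

Read off: b = 8.016, SE = 3.433 for living area.
H₀: β₁ = 0 vs H₁: β₁ ≠ 0.
t = 8.016 / 3.433 = 2.3350.
df = n − k − 1 = 391 − 5 − 1 = 385.
Two-sided p ≈ 0.0201, which is < 0.025, so reject H₀.
There is evidence that living area is associated with house sale price, holding the other predictors fixed.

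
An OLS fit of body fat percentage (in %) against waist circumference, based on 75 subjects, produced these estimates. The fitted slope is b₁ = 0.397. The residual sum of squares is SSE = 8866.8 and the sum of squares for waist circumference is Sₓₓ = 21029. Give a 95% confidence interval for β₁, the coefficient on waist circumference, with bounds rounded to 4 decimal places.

MSE = SSE/(n − 2) = 8866.8/73 = 121.463.
SE(b₁) = √(MSE/Sₓₓ) = √(121.463/21029) = 0.0759998.
df = n − 2 = 73.
t* = t_{0.025, 73} = 1.992997.
Margin = t* × SE = 1.992997 × 0.0759998 = 0.151467.
CI: 0.397 ± 0.151467 → (0.2455, 0.5485).
With 95% confidence, each one-unit increase in waist circumference is associated with a change of between 0.2455 and 0.5485 % in body fat percentage.

(0.2455, 0.5485)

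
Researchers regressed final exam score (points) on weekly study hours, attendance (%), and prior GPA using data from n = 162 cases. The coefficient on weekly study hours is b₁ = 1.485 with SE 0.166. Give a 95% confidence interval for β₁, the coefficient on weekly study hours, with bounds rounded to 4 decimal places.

(1.1571, 1.8129)

df = n − k − 1 = 162 − 3 − 1 = 158.
t* = t_{0.025, 158} = 1.975092.
Margin = t* × SE = 1.975092 × 0.166 = 0.327865.
CI: 1.485 ± 0.327865 → (1.1571, 1.8129).
With 95% confidence, each one-unit increase in weekly study hours is associated with a change of between 1.1571 and 1.8129 points in final exam score, holding the other predictors fixed.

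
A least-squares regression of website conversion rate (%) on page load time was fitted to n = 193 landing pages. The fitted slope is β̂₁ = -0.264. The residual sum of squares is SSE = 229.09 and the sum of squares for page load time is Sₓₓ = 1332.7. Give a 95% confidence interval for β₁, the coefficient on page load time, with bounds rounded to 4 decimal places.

MSE = SSE/(n − 2) = 229.09/191 = 1.19942.
SE(β̂₁) = √(MSE/Sₓₓ) = √(1.19942/1332.7) = 0.0299999.
df = n − 2 = 191.
t* = t_{0.025, 191} = 1.972462.
Margin = t* × SE = 1.972462 × 0.0299999 = 0.059174.
CI: -0.264 ± 0.059174 → (-0.3232, -0.2048).
With 95% confidence, each one-unit increase in page load time is associated with a change of between -0.3232 and -0.2048 % in website conversion rate.

(-0.3232, -0.2048)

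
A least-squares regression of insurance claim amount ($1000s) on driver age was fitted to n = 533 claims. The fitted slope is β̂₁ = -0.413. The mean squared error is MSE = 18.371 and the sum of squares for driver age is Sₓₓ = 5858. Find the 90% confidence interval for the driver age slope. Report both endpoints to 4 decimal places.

(-0.5053, -0.3207)

SE(β̂₁) = √(MSE/Sₓₓ) = √(18.371/5858) = 0.0560005.
df = n − 2 = 531.
t* = t_{0.05, 531} = 1.647728.
Margin = t* × SE = 1.647728 × 0.0560005 = 0.092274.
CI: -0.413 ± 0.092274 → (-0.5053, -0.3207).
With 90% confidence, each one-unit increase in driver age is associated with a change of between -0.5053 and -0.3207 $1000s in insurance claim amount.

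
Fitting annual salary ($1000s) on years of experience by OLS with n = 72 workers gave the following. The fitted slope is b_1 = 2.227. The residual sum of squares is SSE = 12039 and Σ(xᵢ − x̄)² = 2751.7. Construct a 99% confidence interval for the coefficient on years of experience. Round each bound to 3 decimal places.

(1.565, 2.889)

MSE = SSE/(n − 2) = 12039/70 = 171.986.
SE(b_1) = √(MSE/Sₓₓ) = √(171.986/2751.7) = 0.250003.
df = n − 2 = 70.
t* = t_{0.005, 70} = 2.647905.
Margin = t* × SE = 2.647905 × 0.250003 = 0.66198.
CI: 2.227 ± 0.66198 → (1.565, 2.889).
With 99% confidence, each one-unit increase in years of experience is associated with a change of between 1.565 and 2.889 $1000s in annual salary.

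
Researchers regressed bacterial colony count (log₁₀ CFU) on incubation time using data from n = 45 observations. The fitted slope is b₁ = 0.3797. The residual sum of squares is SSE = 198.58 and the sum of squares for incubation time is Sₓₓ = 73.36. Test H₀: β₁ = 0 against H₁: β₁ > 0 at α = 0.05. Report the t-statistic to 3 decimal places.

MSE = SSE/(n − 2) = 198.58/43 = 4.61814.
SE(b₁) = √(MSE/Sₓₓ) = √(4.61814/73.36) = 0.250902.
t = 0.3797 / 0.250902 = 1.513.
df = n − 2 = 43.
One-sided p ≈ 0.0688, which is ≥ 0.05, so fail to reject H₀.
The data do not give significant evidence that the true slope on incubation time is positive.

t = 1.513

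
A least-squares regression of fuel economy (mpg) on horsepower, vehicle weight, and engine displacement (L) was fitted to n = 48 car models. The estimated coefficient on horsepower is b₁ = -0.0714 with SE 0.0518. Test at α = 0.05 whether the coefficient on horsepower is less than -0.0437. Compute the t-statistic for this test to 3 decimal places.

t = -0.535

H₀: β₁ = -0.0437 vs H₁: β₁ < -0.0437.
t = (b₁ − β₁⁰)/SE = (-0.0714 − (-0.0437)) / 0.0518 = -0.535.
df = n − k − 1 = 48 − 3 − 1 = 44.
One-sided p ≈ 0.2978, which is ≥ 0.05, so fail to reject H₀.
The data do not give significant evidence that the true slope on horsepower is below -0.0437 mpg per unit, holding the other predictors fixed.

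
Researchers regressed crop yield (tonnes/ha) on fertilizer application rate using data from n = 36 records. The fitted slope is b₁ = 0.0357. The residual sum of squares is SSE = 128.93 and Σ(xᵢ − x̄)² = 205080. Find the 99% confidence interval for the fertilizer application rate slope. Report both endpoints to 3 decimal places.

(0.024, 0.047)

MSE = SSE/(n − 2) = 128.93/34 = 3.79206.
SE(b₁) = √(MSE/Sₓₓ) = √(3.79206/205080) = 0.00430007.
df = n − 2 = 34.
t* = t_{0.005, 34} = 2.728394.
Margin = t* × SE = 2.728394 × 0.00430007 = 0.01173.
CI: 0.0357 ± 0.01173 → (0.024, 0.047).
With 99% confidence, each one-unit increase in fertilizer application rate is associated with a change of between 0.024 and 0.047 tonnes/ha in crop yield.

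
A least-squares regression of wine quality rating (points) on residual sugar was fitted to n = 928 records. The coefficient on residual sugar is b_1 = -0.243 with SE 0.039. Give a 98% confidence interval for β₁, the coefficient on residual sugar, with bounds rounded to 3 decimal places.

(-0.334, -0.152)

df = n − 2 = 928 − 2 = 926.
t* = t_{0.01, 926} = 2.330382.
Margin = t* × SE = 2.330382 × 0.039 = 0.09088.
CI: -0.243 ± 0.09088 → (-0.334, -0.152).
With 98% confidence, each one-unit increase in residual sugar is associated with a change of between -0.334 and -0.152 points in wine quality rating.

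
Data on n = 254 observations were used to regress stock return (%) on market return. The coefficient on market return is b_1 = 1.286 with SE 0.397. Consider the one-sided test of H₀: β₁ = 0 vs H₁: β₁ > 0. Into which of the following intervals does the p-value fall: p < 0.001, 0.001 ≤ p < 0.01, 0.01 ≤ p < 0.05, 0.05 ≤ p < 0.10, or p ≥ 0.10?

p < 0.001

t = 1.286 / 0.397 = 3.239.
df = n − 2 = 254 − 2 = 252.
One-sided p = P(T_{252} > t) ≈ 0.0007.
So p < 0.001.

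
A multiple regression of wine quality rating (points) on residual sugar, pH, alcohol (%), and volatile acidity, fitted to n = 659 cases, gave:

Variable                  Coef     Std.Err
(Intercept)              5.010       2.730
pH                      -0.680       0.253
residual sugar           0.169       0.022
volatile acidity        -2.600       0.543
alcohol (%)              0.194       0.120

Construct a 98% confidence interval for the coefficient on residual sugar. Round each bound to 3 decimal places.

Read off: b = 0.169, SE = 0.022 for residual sugar.
df = n − k − 1 = 659 − 4 − 1 = 654.
t* = t_{0.01, 654} = 2.332063.
Margin = t* × SE = 2.332063 × 0.022 = 0.05131.
CI: 0.169 ± 0.05131 → (0.118, 0.220).

(0.118, 0.220)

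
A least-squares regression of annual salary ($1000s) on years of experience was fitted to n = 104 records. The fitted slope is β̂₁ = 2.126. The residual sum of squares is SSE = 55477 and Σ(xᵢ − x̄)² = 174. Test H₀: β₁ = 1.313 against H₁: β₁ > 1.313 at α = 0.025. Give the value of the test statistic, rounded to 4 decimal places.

t = 0.4598

MSE = SSE/(n − 2) = 55477/102 = 543.892.
SE(β̂₁) = √(MSE/Sₓₓ) = √(543.892/174) = 1.768.
t = (2.126 − 1.313) / 1.768 = 0.4598.
df = n − 2 = 102.
One-sided p ≈ 0.3233, which is ≥ 0.025, so fail to reject H₀.
The data do not give significant evidence that the true slope on years of experience exceeds 1.313 $1000s per unit.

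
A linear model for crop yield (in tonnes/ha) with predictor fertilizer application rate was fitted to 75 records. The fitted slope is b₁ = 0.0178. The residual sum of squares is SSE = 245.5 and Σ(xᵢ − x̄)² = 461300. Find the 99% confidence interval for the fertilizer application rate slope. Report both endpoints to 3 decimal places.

MSE = SSE/(n − 2) = 245.5/73 = 3.36301.
SE(b₁) = √(MSE/Sₓₓ) = √(3.36301/461300) = 0.00270005.
df = n − 2 = 73.
t* = t_{0.005, 73} = 2.644869.
Margin = t* × SE = 2.644869 × 0.00270005 = 0.00714.
CI: 0.0178 ± 0.00714 → (0.011, 0.025).
With 99% confidence, each one-unit increase in fertilizer application rate is associated with a change of between 0.011 and 0.025 tonnes/ha in crop yield.

(0.011, 0.025)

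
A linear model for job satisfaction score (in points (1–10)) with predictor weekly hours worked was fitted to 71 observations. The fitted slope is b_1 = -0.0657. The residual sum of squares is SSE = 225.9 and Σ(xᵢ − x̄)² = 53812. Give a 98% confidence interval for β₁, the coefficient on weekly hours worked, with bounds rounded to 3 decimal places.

(-0.084, -0.047)

MSE = SSE/(n − 2) = 225.9/69 = 3.27391.
SE(b_1) = √(MSE/Sₓₓ) = √(3.27391/53812) = 0.00779999.
df = n − 2 = 69.
t* = t_{0.01, 69} = 2.381615.
Margin = t* × SE = 2.381615 × 0.00779999 = 0.01858.
CI: -0.0657 ± 0.01858 → (-0.084, -0.047).
With 98% confidence, each one-unit increase in weekly hours worked is associated with a change of between -0.084 and -0.047 points (1–10) in job satisfaction score.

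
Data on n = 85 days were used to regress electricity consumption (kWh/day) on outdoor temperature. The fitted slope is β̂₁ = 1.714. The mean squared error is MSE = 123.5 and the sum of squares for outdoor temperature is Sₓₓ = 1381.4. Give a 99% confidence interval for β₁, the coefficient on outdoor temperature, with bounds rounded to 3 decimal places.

SE(β̂₁) = √(MSE/Sₓₓ) = √(123.5/1381.4) = 0.299002.
df = n − 2 = 83.
t* = t_{0.005, 83} = 2.636369.
Margin = t* × SE = 2.636369 × 0.299002 = 0.78828.
CI: 1.714 ± 0.78828 → (0.926, 2.502).
With 99% confidence, each one-unit increase in outdoor temperature is associated with a change of between 0.926 and 2.502 kWh/day in electricity consumption.

(0.926, 2.502)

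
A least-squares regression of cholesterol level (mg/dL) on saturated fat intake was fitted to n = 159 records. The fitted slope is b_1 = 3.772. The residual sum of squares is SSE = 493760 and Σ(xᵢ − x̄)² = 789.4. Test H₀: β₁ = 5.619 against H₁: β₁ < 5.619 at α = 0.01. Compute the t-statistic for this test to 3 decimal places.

t = -0.925

MSE = SSE/(n − 2) = 493760/157 = 3144.97.
SE(b_1) = √(MSE/Sₓₓ) = √(3144.97/789.4) = 1.996.
t = (3.772 − 5.619) / 1.996 = -0.925.
df = n − 2 = 157.
One-sided p ≈ 0.1781, which is ≥ 0.01, so fail to reject H₀.
The data do not give significant evidence that the true slope on saturated fat intake is below 5.619 mg/dL per unit.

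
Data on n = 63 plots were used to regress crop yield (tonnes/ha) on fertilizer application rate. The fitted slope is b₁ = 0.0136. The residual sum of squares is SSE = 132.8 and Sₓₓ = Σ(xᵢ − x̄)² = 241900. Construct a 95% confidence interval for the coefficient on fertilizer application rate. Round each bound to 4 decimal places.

MSE = SSE/(n − 2) = 132.8/61 = 2.17705.
SE(b₁) = √(MSE/Sₓₓ) = √(2.17705/241900) = 0.00299996.
df = n − 2 = 61.
t* = t_{0.025, 61} = 1.999624.
Margin = t* × SE = 1.999624 × 0.00299996 = 0.005999.
CI: 0.0136 ± 0.005999 → (0.0076, 0.0196).
With 95% confidence, each one-unit increase in fertilizer application rate is associated with a change of between 0.0076 and 0.0196 tonnes/ha in crop yield.

(0.0076, 0.0196)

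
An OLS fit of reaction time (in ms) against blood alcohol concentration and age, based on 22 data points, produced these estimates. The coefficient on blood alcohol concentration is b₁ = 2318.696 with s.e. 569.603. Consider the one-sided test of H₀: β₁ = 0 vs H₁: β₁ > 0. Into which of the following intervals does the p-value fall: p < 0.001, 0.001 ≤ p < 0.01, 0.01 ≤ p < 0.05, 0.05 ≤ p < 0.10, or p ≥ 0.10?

t = 2318.696 / 569.603 = 4.071.
df = n − k − 1 = 22 − 2 − 1 = 19.
One-sided p = P(T_{19} > t) ≈ 0.0003.
So p < 0.001.

p < 0.001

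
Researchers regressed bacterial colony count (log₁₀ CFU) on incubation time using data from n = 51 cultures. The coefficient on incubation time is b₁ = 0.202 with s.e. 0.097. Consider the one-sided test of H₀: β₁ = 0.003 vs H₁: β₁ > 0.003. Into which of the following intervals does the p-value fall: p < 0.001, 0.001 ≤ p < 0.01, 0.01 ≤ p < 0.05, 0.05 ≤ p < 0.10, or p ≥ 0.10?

0.01 ≤ p < 0.05

t = (0.202 − 0.003) / 0.097 = 2.052.
df = n − 2 = 51 − 2 = 49.
One-sided p = P(T_{49} > t) ≈ 0.0228.
So 0.01 ≤ p < 0.05.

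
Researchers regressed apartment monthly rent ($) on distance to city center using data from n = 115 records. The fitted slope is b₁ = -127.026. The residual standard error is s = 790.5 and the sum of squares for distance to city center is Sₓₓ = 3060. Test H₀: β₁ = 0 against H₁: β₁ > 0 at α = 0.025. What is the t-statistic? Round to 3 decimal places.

SE(b₁) = s/√Sₓₓ = 790.5/√3060 = 14.2903.
t = -127.026 / 14.2903 = -8.889.
df = n − 2 = 113.
One-sided p ≈ 1.0000, which is ≥ 0.025, so fail to reject H₀.
The data do not give significant evidence that the true slope on distance to city center is positive.

t = -8.889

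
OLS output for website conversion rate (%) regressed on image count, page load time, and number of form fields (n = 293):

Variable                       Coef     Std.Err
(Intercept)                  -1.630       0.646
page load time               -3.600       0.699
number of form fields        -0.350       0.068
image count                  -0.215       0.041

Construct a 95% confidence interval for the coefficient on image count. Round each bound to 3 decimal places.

(-0.296, -0.134)

Read off: b = -0.215, SE = 0.041 for image count.
df = n − k − 1 = 293 − 3 − 1 = 289.
t* = t_{0.025, 289} = 1.968206.
Margin = t* × SE = 1.968206 × 0.041 = 0.08070.
CI: -0.215 ± 0.08070 → (-0.296, -0.134).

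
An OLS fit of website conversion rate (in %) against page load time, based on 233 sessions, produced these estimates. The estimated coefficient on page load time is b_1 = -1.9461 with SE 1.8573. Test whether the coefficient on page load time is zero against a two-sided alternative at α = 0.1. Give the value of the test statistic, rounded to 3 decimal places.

t = -1.048

H₀: β₁ = 0 vs H₁: β₁ ≠ 0.
t = (b_1 − β₁⁰)/SE = -1.9461 / 1.8573 = -1.048.
df = n − 2 = 233 − 2 = 231.
Two-sided p ≈ 0.2958, which is ≥ 0.1, so fail to reject H₀.
The data do not give significant evidence of an association between page load time and website conversion rate.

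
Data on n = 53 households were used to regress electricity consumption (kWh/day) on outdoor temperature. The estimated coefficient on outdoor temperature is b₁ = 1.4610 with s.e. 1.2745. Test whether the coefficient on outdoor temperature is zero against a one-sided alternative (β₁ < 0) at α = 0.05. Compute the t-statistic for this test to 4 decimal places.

t = 1.1463

H₀: β₁ = 0 vs H₁: β₁ < 0.
t = (b₁ − β₁⁰)/SE = 1.4610 / 1.2745 = 1.1463.
df = n − 2 = 53 − 2 = 51.
One-sided p ≈ 0.8715, which is ≥ 0.05, so fail to reject H₀.
The data do not give significant evidence that the true slope on outdoor temperature is negative.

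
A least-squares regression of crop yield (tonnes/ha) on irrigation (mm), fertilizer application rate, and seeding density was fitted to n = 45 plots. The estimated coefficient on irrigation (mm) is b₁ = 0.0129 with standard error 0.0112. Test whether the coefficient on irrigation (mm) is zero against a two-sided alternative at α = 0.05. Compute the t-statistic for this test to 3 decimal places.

t = 1.152

H₀: β₁ = 0 vs H₁: β₁ ≠ 0.
t = (b₁ − β₁⁰)/SE = 0.0129 / 0.0112 = 1.152.
df = n − k − 1 = 45 − 3 − 1 = 41.
Two-sided p ≈ 0.2561, which is ≥ 0.05, so fail to reject H₀.
The data do not give significant evidence of an association between irrigation (mm) and crop yield, after adjusting for the other predictors.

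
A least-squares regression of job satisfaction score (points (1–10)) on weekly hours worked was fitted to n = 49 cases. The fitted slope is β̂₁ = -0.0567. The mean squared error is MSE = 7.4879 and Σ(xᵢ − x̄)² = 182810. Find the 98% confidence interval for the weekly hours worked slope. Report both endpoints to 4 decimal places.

(-0.0721, -0.0413)

SE(β̂₁) = √(MSE/Sₓₓ) = √(7.4879/182810) = 0.0064.
df = n − 2 = 47.
t* = t_{0.01, 47} = 2.408345.
Margin = t* × SE = 2.408345 × 0.0064 = 0.015413.
CI: -0.0567 ± 0.015413 → (-0.0721, -0.0413).
With 98% confidence, each one-unit increase in weekly hours worked is associated with a change of between -0.0721 and -0.0413 points (1–10) in job satisfaction score.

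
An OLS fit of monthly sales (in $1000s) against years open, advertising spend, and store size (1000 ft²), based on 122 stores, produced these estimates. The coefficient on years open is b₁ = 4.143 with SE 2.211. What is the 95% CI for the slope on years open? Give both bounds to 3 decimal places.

df = n − k − 1 = 122 − 3 − 1 = 118.
t* = t_{0.025, 118} = 1.980272.
Margin = t* × SE = 1.980272 × 2.211 = 4.37838.
CI: 4.143 ± 4.37838 → (-0.235, 8.521).
With 95% confidence, each one-unit increase in years open is associated with a change of between -0.235 and 8.521 $1000s in monthly sales, holding the other predictors fixed.

(-0.235, 8.521)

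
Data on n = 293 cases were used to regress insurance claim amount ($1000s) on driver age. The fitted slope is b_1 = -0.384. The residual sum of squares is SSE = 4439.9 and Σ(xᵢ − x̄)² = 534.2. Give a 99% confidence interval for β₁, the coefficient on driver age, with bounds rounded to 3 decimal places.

MSE = SSE/(n − 2) = 4439.9/291 = 15.2574.
SE(b_1) = √(MSE/Sₓₓ) = √(15.2574/534.2) = 0.169001.
df = n − 2 = 291.
t* = t_{0.005, 291} = 2.592829.
Margin = t* × SE = 2.592829 × 0.169001 = 0.43819.
CI: -0.384 ± 0.43819 → (-0.822, 0.054).
With 99% confidence, each one-unit increase in driver age is associated with a change of between -0.822 and 0.054 $1000s in insurance claim amount.

(-0.822, 0.054)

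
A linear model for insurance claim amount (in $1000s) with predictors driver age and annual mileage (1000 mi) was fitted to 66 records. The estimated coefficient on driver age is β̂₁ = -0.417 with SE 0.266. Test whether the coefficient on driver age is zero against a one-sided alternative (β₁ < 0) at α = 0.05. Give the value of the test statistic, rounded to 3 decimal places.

t = -1.568

H₀: β₁ = 0 vs H₁: β₁ < 0.
t = (β̂₁ − β₁⁰)/SE = -0.417 / 0.266 = -1.568.
df = n − k − 1 = 66 − 2 − 1 = 63.
One-sided p ≈ 0.0610, which is ≥ 0.05, so fail to reject H₀.
The data do not give significant evidence that the true slope on driver age is negative, holding the other predictors fixed.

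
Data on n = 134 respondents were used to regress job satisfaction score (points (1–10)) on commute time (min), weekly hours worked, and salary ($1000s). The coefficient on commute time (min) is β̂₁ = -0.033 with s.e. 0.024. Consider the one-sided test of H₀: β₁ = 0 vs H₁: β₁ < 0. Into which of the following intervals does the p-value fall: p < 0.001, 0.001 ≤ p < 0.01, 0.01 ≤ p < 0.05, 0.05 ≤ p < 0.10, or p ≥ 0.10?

t = -0.033 / 0.024 = -1.375.
df = n − k − 1 = 134 − 3 − 1 = 130.
One-sided p = P(T_{130} < t) ≈ 0.0857.
So 0.05 ≤ p < 0.10.

0.05 ≤ p < 0.10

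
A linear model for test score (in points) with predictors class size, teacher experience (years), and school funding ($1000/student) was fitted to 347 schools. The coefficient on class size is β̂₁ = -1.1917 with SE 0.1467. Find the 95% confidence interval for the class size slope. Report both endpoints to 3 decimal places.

df = n − k − 1 = 347 − 3 − 1 = 343.
t* = t_{0.025, 343} = 1.966904.
Margin = t* × SE = 1.966904 × 0.1467 = 0.28854.
CI: -1.1917 ± 0.28854 → (-1.480, -0.903).
With 95% confidence, each one-unit increase in class size is associated with a change of between -1.480 and -0.903 points in test score, holding the other predictors fixed.

(-1.480, -0.903)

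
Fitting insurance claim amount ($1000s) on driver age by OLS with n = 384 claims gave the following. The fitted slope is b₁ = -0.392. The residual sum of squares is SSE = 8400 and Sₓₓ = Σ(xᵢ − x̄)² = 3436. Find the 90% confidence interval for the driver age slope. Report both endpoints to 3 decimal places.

MSE = SSE/(n − 2) = 8400/382 = 21.9895.
SE(b₁) = √(MSE/Sₓₓ) = √(21.9895/3436) = 0.0799984.
df = n − 2 = 382.
t* = t_{0.05, 382} = 1.648852.
Margin = t* × SE = 1.648852 × 0.0799984 = 0.13191.
CI: -0.392 ± 0.13191 → (-0.524, -0.260).
With 90% confidence, each one-unit increase in driver age is associated with a change of between -0.524 and -0.260 $1000s in insurance claim amount.

(-0.524, -0.260)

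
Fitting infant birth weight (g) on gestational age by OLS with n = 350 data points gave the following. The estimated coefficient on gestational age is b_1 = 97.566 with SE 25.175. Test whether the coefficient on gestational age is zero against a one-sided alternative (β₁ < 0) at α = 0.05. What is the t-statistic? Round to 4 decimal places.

t = 3.8755

H₀: β₁ = 0 vs H₁: β₁ < 0.
t = (b_1 − β₁⁰)/SE = 97.566 / 25.175 = 3.8755.
df = n − 2 = 350 − 2 = 348.
One-sided p ≈ 0.9999, which is ≥ 0.05, so fail to reject H₀.
The data do not give significant evidence that the true slope on gestational age is negative.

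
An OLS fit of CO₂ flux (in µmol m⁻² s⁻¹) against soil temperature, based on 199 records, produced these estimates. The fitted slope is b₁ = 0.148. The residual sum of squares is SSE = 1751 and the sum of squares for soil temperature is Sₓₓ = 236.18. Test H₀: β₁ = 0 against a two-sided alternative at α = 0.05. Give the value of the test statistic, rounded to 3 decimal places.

t = 0.763

MSE = SSE/(n − 2) = 1751/197 = 8.88832.
SE(b₁) = √(MSE/Sₓₓ) = √(8.88832/236.18) = 0.193994.
t = 0.148 / 0.193994 = 0.763.
df = n − 2 = 197.
Two-sided p ≈ 0.4464, which is ≥ 0.05, so fail to reject H₀.
The data do not give significant evidence of an association between soil temperature and CO₂ flux.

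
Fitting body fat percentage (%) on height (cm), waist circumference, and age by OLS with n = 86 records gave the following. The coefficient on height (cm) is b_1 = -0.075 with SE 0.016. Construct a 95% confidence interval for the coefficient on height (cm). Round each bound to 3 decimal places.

df = n − k − 1 = 86 − 3 − 1 = 82.
t* = t_{0.025, 82} = 1.989319.
Margin = t* × SE = 1.989319 × 0.016 = 0.03183.
CI: -0.075 ± 0.03183 → (-0.107, -0.043).
With 95% confidence, each one-unit increase in height (cm) is associated with a change of between -0.107 and -0.043 % in body fat percentage, holding the other predictors fixed.

(-0.107, -0.043)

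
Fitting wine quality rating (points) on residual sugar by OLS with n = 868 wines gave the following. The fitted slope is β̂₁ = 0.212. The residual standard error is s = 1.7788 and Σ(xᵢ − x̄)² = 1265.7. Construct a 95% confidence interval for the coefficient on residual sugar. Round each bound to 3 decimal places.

(0.114, 0.310)

SE(β̂₁) = s/√Sₓₓ = 1.7788/√1265.7 = 0.049999.
df = n − 2 = 866.
t* = t_{0.025, 866} = 1.962707.
Margin = t* × SE = 1.962707 × 0.049999 = 0.09813.
CI: 0.212 ± 0.09813 → (0.114, 0.310).
With 95% confidence, each one-unit increase in residual sugar is associated with a change of between 0.114 and 0.310 points in wine quality rating.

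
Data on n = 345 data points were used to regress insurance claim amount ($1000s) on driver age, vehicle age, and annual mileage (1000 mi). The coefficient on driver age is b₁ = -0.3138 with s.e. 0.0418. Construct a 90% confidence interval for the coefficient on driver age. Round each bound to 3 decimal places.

(-0.383, -0.245)

df = n − k − 1 = 345 − 3 − 1 = 341.
t* = t_{0.05, 341} = 1.649334.
Margin = t* × SE = 1.649334 × 0.0418 = 0.06894.
CI: -0.3138 ± 0.06894 → (-0.383, -0.245).
With 90% confidence, each one-unit increase in driver age is associated with a change of between -0.383 and -0.245 $1000s in insurance claim amount, holding the other predictors fixed.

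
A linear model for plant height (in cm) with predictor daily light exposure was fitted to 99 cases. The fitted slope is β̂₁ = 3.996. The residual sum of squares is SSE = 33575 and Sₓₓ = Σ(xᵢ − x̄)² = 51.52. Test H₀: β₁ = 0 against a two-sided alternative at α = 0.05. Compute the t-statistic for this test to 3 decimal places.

t = 1.542

MSE = SSE/(n − 2) = 33575/97 = 346.134.
SE(β̂₁) = √(MSE/Sₓₓ) = √(346.134/51.52) = 2.592.
t = 3.996 / 2.592 = 1.542.
df = n − 2 = 97.
Two-sided p ≈ 0.1264, which is ≥ 0.05, so fail to reject H₀.
The data do not give significant evidence of an association between daily light exposure and plant height.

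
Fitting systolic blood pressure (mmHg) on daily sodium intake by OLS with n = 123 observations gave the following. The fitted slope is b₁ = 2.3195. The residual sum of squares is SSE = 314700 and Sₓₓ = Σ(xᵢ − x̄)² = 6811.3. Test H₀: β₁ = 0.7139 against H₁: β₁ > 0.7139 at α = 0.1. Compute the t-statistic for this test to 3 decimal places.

t = 2.598

MSE = SSE/(n − 2) = 314700/121 = 2600.83.
SE(b₁) = √(MSE/Sₓₓ) = √(2600.83/6811.3) = 0.617932.
t = (2.3195 − 0.7139) / 0.617932 = 2.598.
df = n − 2 = 121.
One-sided p ≈ 0.0053, which is < 0.1, so reject H₀.
There is evidence that the true slope on daily sodium intake exceeds 0.7139 mmHg per unit.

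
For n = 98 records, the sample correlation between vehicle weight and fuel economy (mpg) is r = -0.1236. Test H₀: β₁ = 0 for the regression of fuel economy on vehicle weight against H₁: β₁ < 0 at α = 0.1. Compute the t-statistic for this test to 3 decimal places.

t = -1.220

t = r·√(n − 2)/√(1 − r²) = -0.1236·√96/√0.984723 = -1.220.
df = n − 2 = 96.
One-sided p ≈ 0.1127, which is ≥ 0.1, so fail to reject H₀.
The data do not give significant evidence of a linear association between vehicle weight and fuel economy.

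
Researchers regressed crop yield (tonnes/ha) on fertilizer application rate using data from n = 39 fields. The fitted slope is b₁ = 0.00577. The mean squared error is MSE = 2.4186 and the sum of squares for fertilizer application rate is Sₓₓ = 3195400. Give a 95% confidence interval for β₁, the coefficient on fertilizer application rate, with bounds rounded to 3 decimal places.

SE(b₁) = √(MSE/Sₓₓ) = √(2.4186/3195400) = 0.00087.
df = n − 2 = 37.
t* = t_{0.025, 37} = 2.026192.
Margin = t* × SE = 2.026192 × 0.00087 = 0.00176.
CI: 0.00577 ± 0.00176 → (0.004, 0.008).
With 95% confidence, each one-unit increase in fertilizer application rate is associated with a change of between 0.004 and 0.008 tonnes/ha in crop yield.

(0.004, 0.008)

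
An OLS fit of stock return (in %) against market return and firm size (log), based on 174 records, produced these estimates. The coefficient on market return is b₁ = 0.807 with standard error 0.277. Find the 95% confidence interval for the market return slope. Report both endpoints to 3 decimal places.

df = n − k − 1 = 174 − 2 − 1 = 171.
t* = t_{0.025, 171} = 1.973934.
Margin = t* × SE = 1.973934 × 0.277 = 0.54678.
CI: 0.807 ± 0.54678 → (0.260, 1.354).
With 95% confidence, each one-unit increase in market return is associated with a change of between 0.260 and 1.354 % in stock return, holding the other predictors fixed.

(0.260, 1.354)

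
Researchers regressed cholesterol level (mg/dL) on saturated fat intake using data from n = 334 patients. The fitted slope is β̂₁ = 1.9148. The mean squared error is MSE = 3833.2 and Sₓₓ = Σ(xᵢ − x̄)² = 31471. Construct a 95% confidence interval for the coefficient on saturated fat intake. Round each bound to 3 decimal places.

(1.228, 2.601)

SE(β̂₁) = √(MSE/Sₓₓ) = √(3833.2/31471) = 0.349.
df = n − 2 = 332.
t* = t_{0.025, 332} = 1.967135.
Margin = t* × SE = 1.967135 × 0.349 = 0.68653.
CI: 1.9148 ± 0.68653 → (1.228, 2.601).
With 95% confidence, each one-unit increase in saturated fat intake is associated with a change of between 1.228 and 2.601 mg/dL in cholesterol level.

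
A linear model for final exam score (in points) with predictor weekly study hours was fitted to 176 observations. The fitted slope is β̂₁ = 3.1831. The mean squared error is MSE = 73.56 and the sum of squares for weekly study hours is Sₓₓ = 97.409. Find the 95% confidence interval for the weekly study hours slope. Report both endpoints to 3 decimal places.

(1.468, 4.898)

SE(β̂₁) = √(MSE/Sₓₓ) = √(73.56/97.409) = 0.869003.
df = n − 2 = 174.
t* = t_{0.025, 174} = 1.973691.
Margin = t* × SE = 1.973691 × 0.869003 = 1.71514.
CI: 3.1831 ± 1.71514 → (1.468, 4.898).
With 95% confidence, each one-unit increase in weekly study hours is associated with a change of between 1.468 and 4.898 points in final exam score.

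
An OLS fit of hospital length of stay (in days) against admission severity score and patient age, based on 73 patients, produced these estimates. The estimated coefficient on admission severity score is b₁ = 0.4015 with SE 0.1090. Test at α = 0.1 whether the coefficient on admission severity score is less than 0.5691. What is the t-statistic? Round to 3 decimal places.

t = -1.538

H₀: β₁ = 0.5691 vs H₁: β₁ < 0.5691.
t = (b₁ − β₁⁰)/SE = (0.4015 − 0.5691) / 0.1090 = -1.538.
df = n − k − 1 = 73 − 2 − 1 = 70.
One-sided p ≈ 0.0643, which is < 0.1, so reject H₀.
There is evidence that the true slope on admission severity score is below 0.5691 days per unit, holding the other predictors fixed.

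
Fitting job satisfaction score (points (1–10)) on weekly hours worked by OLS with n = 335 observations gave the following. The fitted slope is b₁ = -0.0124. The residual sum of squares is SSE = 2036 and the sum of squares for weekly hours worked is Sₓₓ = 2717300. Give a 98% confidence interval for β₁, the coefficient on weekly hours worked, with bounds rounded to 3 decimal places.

(-0.016, -0.009)

MSE = SSE/(n − 2) = 2036/333 = 6.11411.
SE(b₁) = √(MSE/Sₓₓ) = √(6.11411/2717300) = 0.00150002.
df = n − 2 = 333.
t* = t_{0.01, 333} = 2.337598.
Margin = t* × SE = 2.337598 × 0.00150002 = 0.00351.
CI: -0.0124 ± 0.00351 → (-0.016, -0.009).
With 98% confidence, each one-unit increase in weekly hours worked is associated with a change of between -0.016 and -0.009 points (1–10) in job satisfaction score.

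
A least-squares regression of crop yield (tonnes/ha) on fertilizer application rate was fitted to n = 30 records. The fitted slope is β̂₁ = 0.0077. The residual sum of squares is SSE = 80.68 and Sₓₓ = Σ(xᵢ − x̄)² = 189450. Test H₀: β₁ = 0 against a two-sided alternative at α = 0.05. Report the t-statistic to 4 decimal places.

MSE = SSE/(n − 2) = 80.68/28 = 2.88143.
SE(β̂₁) = √(MSE/Sₓₓ) = √(2.88143/189450) = 0.00389993.
t = 0.0077 / 0.00389993 = 1.9744.
df = n − 2 = 28.
Two-sided p ≈ 0.0583, which is ≥ 0.05, so fail to reject H₀.
The data do not give significant evidence of an association between fertilizer application rate and crop yield.

t = 1.9744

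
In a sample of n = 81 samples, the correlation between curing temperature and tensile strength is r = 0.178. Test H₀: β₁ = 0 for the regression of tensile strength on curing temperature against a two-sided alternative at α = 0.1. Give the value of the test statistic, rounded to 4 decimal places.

t = r·√(n − 2)/√(1 − r²) = 0.178·√79/√0.968316 = 1.6078.
df = n − 2 = 79.
Two-sided p ≈ 0.1119, which is ≥ 0.1, so fail to reject H₀.
The data do not give significant evidence of a linear association between curing temperature and tensile strength.

t = 1.6078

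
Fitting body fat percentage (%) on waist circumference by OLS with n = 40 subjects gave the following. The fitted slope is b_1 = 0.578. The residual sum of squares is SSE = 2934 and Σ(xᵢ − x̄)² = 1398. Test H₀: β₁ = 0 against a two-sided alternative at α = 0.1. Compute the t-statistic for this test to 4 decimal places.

MSE = SSE/(n − 2) = 2934/38 = 77.2105.
SE(b_1) = √(MSE/Sₓₓ) = √(77.2105/1398) = 0.235009.
t = 0.578 / 0.235009 = 2.4595.
df = n − 2 = 38.
Two-sided p ≈ 0.0186, which is < 0.1, so reject H₀.
There is evidence that waist circumference is associated with body fat percentage.

t = 2.4595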